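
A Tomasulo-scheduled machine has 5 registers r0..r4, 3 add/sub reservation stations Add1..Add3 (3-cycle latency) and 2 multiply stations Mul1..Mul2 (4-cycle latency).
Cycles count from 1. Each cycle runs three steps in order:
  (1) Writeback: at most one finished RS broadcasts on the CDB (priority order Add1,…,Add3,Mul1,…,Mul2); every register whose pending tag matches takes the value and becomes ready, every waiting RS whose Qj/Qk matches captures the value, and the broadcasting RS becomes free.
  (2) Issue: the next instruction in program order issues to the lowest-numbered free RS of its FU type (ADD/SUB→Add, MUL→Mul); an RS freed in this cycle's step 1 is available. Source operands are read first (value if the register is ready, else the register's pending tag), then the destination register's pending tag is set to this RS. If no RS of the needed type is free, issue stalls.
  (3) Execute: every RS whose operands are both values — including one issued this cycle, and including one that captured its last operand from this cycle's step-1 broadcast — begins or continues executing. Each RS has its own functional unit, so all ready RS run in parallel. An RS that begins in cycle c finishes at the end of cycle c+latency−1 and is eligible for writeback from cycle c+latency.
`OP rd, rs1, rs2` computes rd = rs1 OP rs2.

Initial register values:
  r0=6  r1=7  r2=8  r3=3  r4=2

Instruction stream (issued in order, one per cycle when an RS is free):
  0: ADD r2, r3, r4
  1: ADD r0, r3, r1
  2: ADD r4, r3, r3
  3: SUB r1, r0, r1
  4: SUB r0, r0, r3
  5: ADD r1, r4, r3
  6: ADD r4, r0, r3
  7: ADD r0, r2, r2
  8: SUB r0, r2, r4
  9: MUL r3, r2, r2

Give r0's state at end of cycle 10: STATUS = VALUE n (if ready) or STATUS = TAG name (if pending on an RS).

c1: issue ADD r2<-Add1 | r0:6,r1:7,r2:Add1,r3:3,r4:2
c2: issue ADD r0<-Add2 | r0:Add2,r1:7,r2:Add1,r3:3,r4:2
c3: issue ADD r4<-Add3 | r0:Add2,r1:7,r2:Add1,r3:3,r4:Add3
c4: CDB Add1=5; issue SUB r1<-Add1 | r0:Add2,r1:Add1,r2:5,r3:3,r4:Add3
c5: CDB Add2=10; issue SUB r0<-Add2 | r0:Add2,r1:Add1,r2:5,r3:3,r4:Add3
c6: CDB Add3=6; issue ADD r1<-Add3 | r0:Add2,r1:Add3,r2:5,r3:3,r4:6
c7: stall | r0:Add2,r1:Add3,r2:5,r3:3,r4:6
c8: CDB Add1=3; issue ADD r4<-Add1 | r0:Add2,r1:Add3,r2:5,r3:3,r4:Add1
c9: CDB Add2=7; issue ADD r0<-Add2 | r0:Add2,r1:Add3,r2:5,r3:3,r4:Add1
c10: CDB Add3=9; issue SUB r0<-Add3 | r0:Add3,r1:9,r2:5,r3:3,r4:Add1

STATUS = TAG Add3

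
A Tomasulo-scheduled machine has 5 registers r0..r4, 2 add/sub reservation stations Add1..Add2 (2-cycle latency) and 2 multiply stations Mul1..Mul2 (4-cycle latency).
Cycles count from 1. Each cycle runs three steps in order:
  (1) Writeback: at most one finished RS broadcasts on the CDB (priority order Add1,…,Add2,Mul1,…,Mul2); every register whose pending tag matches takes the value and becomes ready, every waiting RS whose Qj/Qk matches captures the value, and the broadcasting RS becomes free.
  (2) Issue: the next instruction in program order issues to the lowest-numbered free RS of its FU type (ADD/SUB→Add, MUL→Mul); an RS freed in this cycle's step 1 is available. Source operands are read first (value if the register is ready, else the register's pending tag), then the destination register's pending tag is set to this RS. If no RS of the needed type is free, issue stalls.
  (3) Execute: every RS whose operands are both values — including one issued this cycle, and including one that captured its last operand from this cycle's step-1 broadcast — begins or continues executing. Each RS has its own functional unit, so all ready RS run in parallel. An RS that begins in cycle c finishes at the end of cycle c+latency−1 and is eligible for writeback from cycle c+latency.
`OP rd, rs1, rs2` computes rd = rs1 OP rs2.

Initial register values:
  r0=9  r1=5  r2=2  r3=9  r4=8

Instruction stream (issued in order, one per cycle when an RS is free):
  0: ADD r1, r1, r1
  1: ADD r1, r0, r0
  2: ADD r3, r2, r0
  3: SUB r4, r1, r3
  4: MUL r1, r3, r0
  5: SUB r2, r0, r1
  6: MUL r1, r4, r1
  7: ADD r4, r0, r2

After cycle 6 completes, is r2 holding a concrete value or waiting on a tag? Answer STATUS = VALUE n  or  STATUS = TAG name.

c1: issue ADD r1<-Add1 | r0:9,r1:Add1,r2:2,r3:9,r4:8
c2: issue ADD r1<-Add2 | r0:9,r1:Add2,r2:2,r3:9,r4:8
c3: CDB Add1=10; issue ADD r3<-Add1 | r0:9,r1:Add2,r2:2,r3:Add1,r4:8
c4: CDB Add2=18; issue SUB r4<-Add2 | r0:9,r1:18,r2:2,r3:Add1,r4:Add2
c5: CDB Add1=11; issue MUL r1<-Mul1 | r0:9,r1:Mul1,r2:2,r3:11,r4:Add2
c6: issue SUB r2<-Add1 | r0:9,r1:Mul1,r2:Add1,r3:11,r4:Add2

STATUS = TAG Add1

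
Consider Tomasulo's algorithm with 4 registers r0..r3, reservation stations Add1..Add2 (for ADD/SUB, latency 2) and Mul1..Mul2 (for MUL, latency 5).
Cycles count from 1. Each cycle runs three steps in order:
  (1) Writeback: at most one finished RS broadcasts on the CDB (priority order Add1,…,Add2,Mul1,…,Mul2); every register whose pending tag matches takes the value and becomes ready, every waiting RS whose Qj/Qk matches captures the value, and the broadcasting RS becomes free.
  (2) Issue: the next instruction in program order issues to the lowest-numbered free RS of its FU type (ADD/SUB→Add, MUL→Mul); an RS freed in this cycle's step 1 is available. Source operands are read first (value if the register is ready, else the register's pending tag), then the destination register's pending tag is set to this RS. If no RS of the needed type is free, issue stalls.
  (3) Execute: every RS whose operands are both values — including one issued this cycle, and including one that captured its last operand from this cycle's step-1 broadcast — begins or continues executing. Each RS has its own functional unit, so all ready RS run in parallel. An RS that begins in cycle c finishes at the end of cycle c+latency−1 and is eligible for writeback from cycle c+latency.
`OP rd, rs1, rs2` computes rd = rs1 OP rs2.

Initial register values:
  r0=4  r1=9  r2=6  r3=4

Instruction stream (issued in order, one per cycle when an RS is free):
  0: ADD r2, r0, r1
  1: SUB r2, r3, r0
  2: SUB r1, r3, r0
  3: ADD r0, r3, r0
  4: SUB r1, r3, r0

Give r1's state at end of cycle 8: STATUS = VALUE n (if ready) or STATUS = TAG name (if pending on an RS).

STATUS = VALUE -4

  c1: issue ADD r2<-Add1  regs: r0:4,r1:9,r2:Add1,r3:4
  c2: issue SUB r2<-Add2  regs: r0:4,r1:9,r2:Add2,r3:4
  c3: CDB Add1=13; issue SUB r1<-Add1  regs: r0:4,r1:Add1,r2:Add2,r3:4
  c4: CDB Add2=0; issue ADD r0<-Add2  regs: r0:Add2,r1:Add1,r2:0,r3:4
  c5: CDB Add1=0; issue SUB r1<-Add1  regs: r0:Add2,r1:Add1,r2:0,r3:4
  c6: CDB Add2=8  regs: r0:8,r1:Add1,r2:0,r3:4
  c7: -  regs: r0:8,r1:Add1,r2:0,r3:4
  c8: CDB Add1=-4  regs: r0:8,r1:-4,r2:0,r3:4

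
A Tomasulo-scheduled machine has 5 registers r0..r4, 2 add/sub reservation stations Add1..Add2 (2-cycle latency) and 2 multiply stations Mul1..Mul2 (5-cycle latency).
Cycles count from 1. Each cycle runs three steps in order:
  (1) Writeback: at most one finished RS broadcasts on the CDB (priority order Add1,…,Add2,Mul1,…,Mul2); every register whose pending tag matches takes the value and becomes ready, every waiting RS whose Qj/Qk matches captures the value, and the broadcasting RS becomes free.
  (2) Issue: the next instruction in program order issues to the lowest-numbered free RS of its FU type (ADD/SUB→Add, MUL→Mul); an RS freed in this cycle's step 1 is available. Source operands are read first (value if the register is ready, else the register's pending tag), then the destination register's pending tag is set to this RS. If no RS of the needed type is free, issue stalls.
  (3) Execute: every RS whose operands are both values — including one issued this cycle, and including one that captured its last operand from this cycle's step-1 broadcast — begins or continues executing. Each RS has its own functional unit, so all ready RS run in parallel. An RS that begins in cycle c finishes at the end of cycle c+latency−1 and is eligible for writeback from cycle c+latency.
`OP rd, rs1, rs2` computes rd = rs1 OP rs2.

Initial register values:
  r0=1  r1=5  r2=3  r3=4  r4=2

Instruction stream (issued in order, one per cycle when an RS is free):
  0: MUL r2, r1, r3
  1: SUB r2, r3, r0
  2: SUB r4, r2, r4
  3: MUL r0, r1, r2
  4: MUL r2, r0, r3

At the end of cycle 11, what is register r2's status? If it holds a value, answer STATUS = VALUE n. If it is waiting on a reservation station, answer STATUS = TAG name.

STATUS = TAG Mul1

  c1: issue MUL r2<-Mul1  regs: r0:1,r1:5,r2:Mul1,r3:4,r4:2
  c2: issue SUB r2<-Add1  regs: r0:1,r1:5,r2:Add1,r3:4,r4:2
  c3: issue SUB r4<-Add2  regs: r0:1,r1:5,r2:Add1,r3:4,r4:Add2
  c4: CDB Add1=3; issue MUL r0<-Mul2  regs: r0:Mul2,r1:5,r2:3,r3:4,r4:Add2
  c5: stall  regs: r0:Mul2,r1:5,r2:3,r3:4,r4:Add2
  c6: CDB Add2=1; stall  regs: r0:Mul2,r1:5,r2:3,r3:4,r4:1
  c7: CDB Mul1=20; issue MUL r2<-Mul1  regs: r0:Mul2,r1:5,r2:Mul1,r3:4,r4:1
  c8: -  regs: r0:Mul2,r1:5,r2:Mul1,r3:4,r4:1
  c9: CDB Mul2=15  regs: r0:15,r1:5,r2:Mul1,r3:4,r4:1
  c10: -  regs: r0:15,r1:5,r2:Mul1,r3:4,r4:1
  c11: -  regs: r0:15,r1:5,r2:Mul1,r3:4,r4:1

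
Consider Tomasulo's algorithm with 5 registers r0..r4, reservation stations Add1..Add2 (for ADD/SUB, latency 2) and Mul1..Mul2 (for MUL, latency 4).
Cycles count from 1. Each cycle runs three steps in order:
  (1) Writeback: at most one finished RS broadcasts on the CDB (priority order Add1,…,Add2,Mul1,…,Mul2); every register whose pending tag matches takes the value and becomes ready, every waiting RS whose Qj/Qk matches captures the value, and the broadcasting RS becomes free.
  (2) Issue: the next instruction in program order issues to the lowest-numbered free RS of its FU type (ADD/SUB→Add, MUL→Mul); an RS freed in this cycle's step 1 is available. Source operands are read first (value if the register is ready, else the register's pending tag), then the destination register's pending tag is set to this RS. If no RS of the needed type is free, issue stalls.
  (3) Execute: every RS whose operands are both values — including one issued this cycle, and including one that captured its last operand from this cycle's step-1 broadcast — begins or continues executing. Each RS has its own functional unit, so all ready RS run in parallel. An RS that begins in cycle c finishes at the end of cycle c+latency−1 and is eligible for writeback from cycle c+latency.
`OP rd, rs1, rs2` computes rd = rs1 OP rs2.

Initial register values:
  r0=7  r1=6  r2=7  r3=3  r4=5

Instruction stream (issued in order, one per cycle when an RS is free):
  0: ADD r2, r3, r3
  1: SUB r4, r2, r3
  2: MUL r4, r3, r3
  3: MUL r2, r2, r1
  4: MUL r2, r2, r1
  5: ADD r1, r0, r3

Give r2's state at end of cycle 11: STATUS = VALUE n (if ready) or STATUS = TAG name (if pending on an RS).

c1: issue ADD r2<-Add1 | r0:7,r1:6,r2:Add1,r3:3,r4:5
c2: issue SUB r4<-Add2 | r0:7,r1:6,r2:Add1,r3:3,r4:Add2
c3: CDB Add1=6; issue MUL r4<-Mul1 | r0:7,r1:6,r2:6,r3:3,r4:Mul1
c4: issue MUL r2<-Mul2 | r0:7,r1:6,r2:Mul2,r3:3,r4:Mul1
c5: CDB Add2=3; stall | r0:7,r1:6,r2:Mul2,r3:3,r4:Mul1
c6: stall | r0:7,r1:6,r2:Mul2,r3:3,r4:Mul1
c7: CDB Mul1=9; issue MUL r2<-Mul1 | r0:7,r1:6,r2:Mul1,r3:3,r4:9
c8: CDB Mul2=36; issue ADD r1<-Add1 | r0:7,r1:Add1,r2:Mul1,r3:3,r4:9
c9: - | r0:7,r1:Add1,r2:Mul1,r3:3,r4:9
c10: CDB Add1=10 | r0:7,r1:10,r2:Mul1,r3:3,r4:9
c11: - | r0:7,r1:10,r2:Mul1,r3:3,r4:9

STATUS = TAG Mul1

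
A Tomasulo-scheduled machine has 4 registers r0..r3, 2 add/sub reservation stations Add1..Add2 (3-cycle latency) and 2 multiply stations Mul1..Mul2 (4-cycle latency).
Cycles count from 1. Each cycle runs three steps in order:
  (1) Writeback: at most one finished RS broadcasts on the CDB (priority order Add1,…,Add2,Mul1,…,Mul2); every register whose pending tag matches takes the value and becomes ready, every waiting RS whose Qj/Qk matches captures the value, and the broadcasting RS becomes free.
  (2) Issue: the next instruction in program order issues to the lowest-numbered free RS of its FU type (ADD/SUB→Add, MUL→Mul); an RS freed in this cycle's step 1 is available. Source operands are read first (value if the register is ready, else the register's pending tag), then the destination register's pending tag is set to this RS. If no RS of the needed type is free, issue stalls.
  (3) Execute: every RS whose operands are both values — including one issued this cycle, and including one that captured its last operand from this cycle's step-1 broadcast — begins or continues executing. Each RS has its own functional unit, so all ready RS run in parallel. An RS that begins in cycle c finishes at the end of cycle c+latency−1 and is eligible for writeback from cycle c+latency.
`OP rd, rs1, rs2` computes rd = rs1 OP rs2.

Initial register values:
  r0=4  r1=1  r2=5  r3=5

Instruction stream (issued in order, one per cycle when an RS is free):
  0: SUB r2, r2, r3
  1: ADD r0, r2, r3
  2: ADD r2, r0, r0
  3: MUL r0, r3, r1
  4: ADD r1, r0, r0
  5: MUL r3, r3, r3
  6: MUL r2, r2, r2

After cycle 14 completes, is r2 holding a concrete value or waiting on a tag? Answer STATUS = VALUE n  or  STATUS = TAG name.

STATUS = VALUE 100

  c1: issue SUB r2<-Add1  regs: r0:4,r1:1,r2:Add1,r3:5
  c2: issue ADD r0<-Add2  regs: r0:Add2,r1:1,r2:Add1,r3:5
  c3: stall  regs: r0:Add2,r1:1,r2:Add1,r3:5
  c4: CDB Add1=0; issue ADD r2<-Add1  regs: r0:Add2,r1:1,r2:Add1,r3:5
  c5: issue MUL r0<-Mul1  regs: r0:Mul1,r1:1,r2:Add1,r3:5
  c6: stall  regs: r0:Mul1,r1:1,r2:Add1,r3:5
  c7: CDB Add2=5; issue ADD r1<-Add2  regs: r0:Mul1,r1:Add2,r2:Add1,r3:5
  c8: issue MUL r3<-Mul2  regs: r0:Mul1,r1:Add2,r2:Add1,r3:Mul2
  c9: CDB Mul1=5; issue MUL r2<-Mul1  regs: r0:5,r1:Add2,r2:Mul1,r3:Mul2
  c10: CDB Add1=10  regs: r0:5,r1:Add2,r2:Mul1,r3:Mul2
  c11: -  regs: r0:5,r1:Add2,r2:Mul1,r3:Mul2
  c12: CDB Add2=10  regs: r0:5,r1:10,r2:Mul1,r3:Mul2
  c13: CDB Mul2=25  regs: r0:5,r1:10,r2:Mul1,r3:25
  c14: CDB Mul1=100  regs: r0:5,r1:10,r2:100,r3:25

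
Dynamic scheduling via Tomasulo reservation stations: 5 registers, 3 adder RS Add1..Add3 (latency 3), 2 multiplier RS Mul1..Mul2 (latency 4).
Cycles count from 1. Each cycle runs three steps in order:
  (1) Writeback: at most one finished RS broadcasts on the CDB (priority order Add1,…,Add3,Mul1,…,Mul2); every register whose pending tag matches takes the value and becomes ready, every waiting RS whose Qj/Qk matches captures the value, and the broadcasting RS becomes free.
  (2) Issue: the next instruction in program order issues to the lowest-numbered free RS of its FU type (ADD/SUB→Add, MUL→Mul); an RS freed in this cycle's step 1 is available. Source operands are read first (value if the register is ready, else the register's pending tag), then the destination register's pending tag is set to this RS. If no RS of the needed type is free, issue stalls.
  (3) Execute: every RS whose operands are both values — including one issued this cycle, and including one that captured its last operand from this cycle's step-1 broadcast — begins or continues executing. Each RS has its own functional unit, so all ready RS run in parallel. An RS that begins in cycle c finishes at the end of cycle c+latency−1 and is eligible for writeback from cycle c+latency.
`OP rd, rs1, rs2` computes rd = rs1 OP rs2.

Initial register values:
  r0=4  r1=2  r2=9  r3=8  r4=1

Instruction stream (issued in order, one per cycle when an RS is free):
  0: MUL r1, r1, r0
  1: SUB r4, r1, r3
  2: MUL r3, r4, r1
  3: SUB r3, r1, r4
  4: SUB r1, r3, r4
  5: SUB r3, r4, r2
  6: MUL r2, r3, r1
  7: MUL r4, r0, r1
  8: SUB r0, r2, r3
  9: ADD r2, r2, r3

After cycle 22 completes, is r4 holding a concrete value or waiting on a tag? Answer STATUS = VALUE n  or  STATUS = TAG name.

c1: issue MUL r1<-Mul1 | r0:4,r1:Mul1,r2:9,r3:8,r4:1
c2: issue SUB r4<-Add1 | r0:4,r1:Mul1,r2:9,r3:8,r4:Add1
c3: issue MUL r3<-Mul2 | r0:4,r1:Mul1,r2:9,r3:Mul2,r4:Add1
c4: issue SUB r3<-Add2 | r0:4,r1:Mul1,r2:9,r3:Add2,r4:Add1
c5: CDB Mul1=8; issue SUB r1<-Add3 | r0:4,r1:Add3,r2:9,r3:Add2,r4:Add1
c6: stall | r0:4,r1:Add3,r2:9,r3:Add2,r4:Add1
c7: stall | r0:4,r1:Add3,r2:9,r3:Add2,r4:Add1
c8: CDB Add1=0; issue SUB r3<-Add1 | r0:4,r1:Add3,r2:9,r3:Add1,r4:0
c9: issue MUL r2<-Mul1 | r0:4,r1:Add3,r2:Mul1,r3:Add1,r4:0
c10: stall | r0:4,r1:Add3,r2:Mul1,r3:Add1,r4:0
c11: CDB Add1=-9; stall | r0:4,r1:Add3,r2:Mul1,r3:-9,r4:0
c12: CDB Add2=8; stall | r0:4,r1:Add3,r2:Mul1,r3:-9,r4:0
c13: CDB Mul2=0; issue MUL r4<-Mul2 | r0:4,r1:Add3,r2:Mul1,r3:-9,r4:Mul2
c14: issue SUB r0<-Add1 | r0:Add1,r1:Add3,r2:Mul1,r3:-9,r4:Mul2
c15: CDB Add3=8; issue ADD r2<-Add2 | r0:Add1,r1:8,r2:Add2,r3:-9,r4:Mul2
c16: - | r0:Add1,r1:8,r2:Add2,r3:-9,r4:Mul2
c17: - | r0:Add1,r1:8,r2:Add2,r3:-9,r4:Mul2
c18: - | r0:Add1,r1:8,r2:Add2,r3:-9,r4:Mul2
c19: CDB Mul1=-72 | r0:Add1,r1:8,r2:Add2,r3:-9,r4:Mul2
c20: CDB Mul2=32 | r0:Add1,r1:8,r2:Add2,r3:-9,r4:32
c21: - | r0:Add1,r1:8,r2:Add2,r3:-9,r4:32
c22: CDB Add1=-63 | r0:-63,r1:8,r2:Add2,r3:-9,r4:32

STATUS = VALUE 32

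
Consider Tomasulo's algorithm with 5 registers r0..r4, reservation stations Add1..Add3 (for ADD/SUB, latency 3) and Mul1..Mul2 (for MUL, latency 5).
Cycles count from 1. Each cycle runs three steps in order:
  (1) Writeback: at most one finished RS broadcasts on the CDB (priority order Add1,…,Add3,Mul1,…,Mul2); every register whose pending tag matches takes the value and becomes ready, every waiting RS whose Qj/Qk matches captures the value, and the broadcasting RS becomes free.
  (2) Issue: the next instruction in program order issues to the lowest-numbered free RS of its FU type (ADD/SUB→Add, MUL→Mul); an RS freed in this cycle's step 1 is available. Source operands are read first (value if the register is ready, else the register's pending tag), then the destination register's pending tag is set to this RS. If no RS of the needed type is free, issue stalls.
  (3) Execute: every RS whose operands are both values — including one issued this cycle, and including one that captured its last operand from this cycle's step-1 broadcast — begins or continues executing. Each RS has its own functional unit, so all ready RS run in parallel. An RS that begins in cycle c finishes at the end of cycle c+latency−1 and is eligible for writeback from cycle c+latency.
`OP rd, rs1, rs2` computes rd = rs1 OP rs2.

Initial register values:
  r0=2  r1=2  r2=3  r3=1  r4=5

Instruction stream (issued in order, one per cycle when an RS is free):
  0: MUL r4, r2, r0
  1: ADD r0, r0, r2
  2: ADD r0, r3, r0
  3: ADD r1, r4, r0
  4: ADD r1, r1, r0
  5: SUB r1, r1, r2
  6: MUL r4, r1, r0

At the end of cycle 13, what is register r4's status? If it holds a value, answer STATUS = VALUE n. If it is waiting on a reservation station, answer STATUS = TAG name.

STATUS = TAG Mul1

cycle 1: issue MUL r4<-Mul1 // r0:2,r1:2,r2:3,r3:1,r4:Mul1
cycle 2: issue ADD r0<-Add1 // r0:Add1,r1:2,r2:3,r3:1,r4:Mul1
cycle 3: issue ADD r0<-Add2 // r0:Add2,r1:2,r2:3,r3:1,r4:Mul1
cycle 4: issue ADD r1<-Add3 // r0:Add2,r1:Add3,r2:3,r3:1,r4:Mul1
cycle 5: CDB Add1=5; issue ADD r1<-Add1 // r0:Add2,r1:Add1,r2:3,r3:1,r4:Mul1
cycle 6: CDB Mul1=6; stall // r0:Add2,r1:Add1,r2:3,r3:1,r4:6
cycle 7: stall // r0:Add2,r1:Add1,r2:3,r3:1,r4:6
cycle 8: CDB Add2=6; issue SUB r1<-Add2 // r0:6,r1:Add2,r2:3,r3:1,r4:6
cycle 9: issue MUL r4<-Mul1 // r0:6,r1:Add2,r2:3,r3:1,r4:Mul1
cycle 10: - // r0:6,r1:Add2,r2:3,r3:1,r4:Mul1
cycle 11: CDB Add3=12 // r0:6,r1:Add2,r2:3,r3:1,r4:Mul1
cycle 12: - // r0:6,r1:Add2,r2:3,r3:1,r4:Mul1
cycle 13: - // r0:6,r1:Add2,r2:3,r3:1,r4:Mul1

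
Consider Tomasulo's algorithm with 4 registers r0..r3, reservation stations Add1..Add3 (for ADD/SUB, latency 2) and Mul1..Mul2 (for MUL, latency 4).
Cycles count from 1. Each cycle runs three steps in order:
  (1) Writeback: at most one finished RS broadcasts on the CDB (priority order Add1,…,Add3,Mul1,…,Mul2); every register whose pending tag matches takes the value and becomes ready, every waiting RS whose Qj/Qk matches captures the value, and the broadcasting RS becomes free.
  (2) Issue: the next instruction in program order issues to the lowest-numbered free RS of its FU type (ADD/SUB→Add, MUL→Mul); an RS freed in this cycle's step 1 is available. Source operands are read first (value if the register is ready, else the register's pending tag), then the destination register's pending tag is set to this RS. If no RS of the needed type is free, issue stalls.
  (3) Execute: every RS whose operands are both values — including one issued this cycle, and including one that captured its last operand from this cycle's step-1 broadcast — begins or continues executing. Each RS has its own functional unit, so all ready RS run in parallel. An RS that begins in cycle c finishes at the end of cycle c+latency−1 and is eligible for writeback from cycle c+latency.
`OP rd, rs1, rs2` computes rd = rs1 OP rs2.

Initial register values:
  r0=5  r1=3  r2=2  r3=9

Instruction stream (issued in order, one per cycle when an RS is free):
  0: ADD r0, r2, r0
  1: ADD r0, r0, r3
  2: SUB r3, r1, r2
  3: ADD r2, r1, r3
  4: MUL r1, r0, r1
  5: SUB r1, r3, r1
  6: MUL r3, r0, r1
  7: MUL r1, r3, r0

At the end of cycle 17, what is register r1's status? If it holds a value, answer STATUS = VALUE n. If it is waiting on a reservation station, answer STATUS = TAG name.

  c1: issue ADD r0<-Add1  regs: r0:Add1,r1:3,r2:2,r3:9
  c2: issue ADD r0<-Add2  regs: r0:Add2,r1:3,r2:2,r3:9
  c3: CDB Add1=7; issue SUB r3<-Add1  regs: r0:Add2,r1:3,r2:2,r3:Add1
  c4: issue ADD r2<-Add3  regs: r0:Add2,r1:3,r2:Add3,r3:Add1
  c5: CDB Add1=1; issue MUL r1<-Mul1  regs: r0:Add2,r1:Mul1,r2:Add3,r3:1
  c6: CDB Add2=16; issue SUB r1<-Add1  regs: r0:16,r1:Add1,r2:Add3,r3:1
  c7: CDB Add3=4; issue MUL r3<-Mul2  regs: r0:16,r1:Add1,r2:4,r3:Mul2
  c8: stall  regs: r0:16,r1:Add1,r2:4,r3:Mul2
  c9: stall  regs: r0:16,r1:Add1,r2:4,r3:Mul2
  c10: CDB Mul1=48; issue MUL r1<-Mul1  regs: r0:16,r1:Mul1,r2:4,r3:Mul2
  c11: -  regs: r0:16,r1:Mul1,r2:4,r3:Mul2
  c12: CDB Add1=-47  regs: r0:16,r1:Mul1,r2:4,r3:Mul2
  c13: -  regs: r0:16,r1:Mul1,r2:4,r3:Mul2
  c14: -  regs: r0:16,r1:Mul1,r2:4,r3:Mul2
  c15: -  regs: r0:16,r1:Mul1,r2:4,r3:Mul2
  c16: CDB Mul2=-752  regs: r0:16,r1:Mul1,r2:4,r3:-752
  c17: -  regs: r0:16,r1:Mul1,r2:4,r3:-752

STATUS = TAG Mul1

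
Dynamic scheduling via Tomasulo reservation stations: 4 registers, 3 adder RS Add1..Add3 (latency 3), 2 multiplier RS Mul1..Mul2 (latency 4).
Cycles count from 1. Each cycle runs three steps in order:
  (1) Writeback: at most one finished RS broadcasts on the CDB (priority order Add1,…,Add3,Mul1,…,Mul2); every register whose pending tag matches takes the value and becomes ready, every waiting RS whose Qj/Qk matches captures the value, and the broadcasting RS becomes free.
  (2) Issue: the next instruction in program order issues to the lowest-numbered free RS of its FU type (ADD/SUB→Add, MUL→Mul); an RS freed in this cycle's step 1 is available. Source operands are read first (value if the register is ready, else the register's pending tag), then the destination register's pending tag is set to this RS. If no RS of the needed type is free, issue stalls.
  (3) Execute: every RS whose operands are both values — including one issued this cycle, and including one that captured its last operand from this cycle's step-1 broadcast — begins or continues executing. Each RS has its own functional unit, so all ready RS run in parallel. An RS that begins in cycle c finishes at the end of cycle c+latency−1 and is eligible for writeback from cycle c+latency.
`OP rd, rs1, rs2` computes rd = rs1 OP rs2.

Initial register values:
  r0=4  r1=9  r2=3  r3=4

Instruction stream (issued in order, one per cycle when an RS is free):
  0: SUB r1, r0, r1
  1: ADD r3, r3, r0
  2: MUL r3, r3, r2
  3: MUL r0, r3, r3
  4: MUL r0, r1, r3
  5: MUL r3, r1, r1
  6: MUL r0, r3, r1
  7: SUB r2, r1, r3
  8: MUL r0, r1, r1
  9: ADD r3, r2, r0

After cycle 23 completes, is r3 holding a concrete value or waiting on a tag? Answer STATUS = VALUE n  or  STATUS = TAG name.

c1: issue SUB r1<-Add1 | r0:4,r1:Add1,r2:3,r3:4
c2: issue ADD r3<-Add2 | r0:4,r1:Add1,r2:3,r3:Add2
c3: issue MUL r3<-Mul1 | r0:4,r1:Add1,r2:3,r3:Mul1
c4: CDB Add1=-5; issue MUL r0<-Mul2 | r0:Mul2,r1:-5,r2:3,r3:Mul1
c5: CDB Add2=8; stall | r0:Mul2,r1:-5,r2:3,r3:Mul1
c6: stall | r0:Mul2,r1:-5,r2:3,r3:Mul1
c7: stall | r0:Mul2,r1:-5,r2:3,r3:Mul1
c8: stall | r0:Mul2,r1:-5,r2:3,r3:Mul1
c9: CDB Mul1=24; issue MUL r0<-Mul1 | r0:Mul1,r1:-5,r2:3,r3:24
c10: stall | r0:Mul1,r1:-5,r2:3,r3:24
c11: stall | r0:Mul1,r1:-5,r2:3,r3:24
c12: stall | r0:Mul1,r1:-5,r2:3,r3:24
c13: CDB Mul1=-120; issue MUL r3<-Mul1 | r0:-120,r1:-5,r2:3,r3:Mul1
c14: CDB Mul2=576; issue MUL r0<-Mul2 | r0:Mul2,r1:-5,r2:3,r3:Mul1
c15: issue SUB r2<-Add1 | r0:Mul2,r1:-5,r2:Add1,r3:Mul1
c16: stall | r0:Mul2,r1:-5,r2:Add1,r3:Mul1
c17: CDB Mul1=25; issue MUL r0<-Mul1 | r0:Mul1,r1:-5,r2:Add1,r3:25
c18: issue ADD r3<-Add2 | r0:Mul1,r1:-5,r2:Add1,r3:Add2
c19: - | r0:Mul1,r1:-5,r2:Add1,r3:Add2
c20: CDB Add1=-30 | r0:Mul1,r1:-5,r2:-30,r3:Add2
c21: CDB Mul1=25 | r0:25,r1:-5,r2:-30,r3:Add2
c22: CDB Mul2=-125 | r0:25,r1:-5,r2:-30,r3:Add2
c23: - | r0:25,r1:-5,r2:-30,r3:Add2

STATUS = TAG Add2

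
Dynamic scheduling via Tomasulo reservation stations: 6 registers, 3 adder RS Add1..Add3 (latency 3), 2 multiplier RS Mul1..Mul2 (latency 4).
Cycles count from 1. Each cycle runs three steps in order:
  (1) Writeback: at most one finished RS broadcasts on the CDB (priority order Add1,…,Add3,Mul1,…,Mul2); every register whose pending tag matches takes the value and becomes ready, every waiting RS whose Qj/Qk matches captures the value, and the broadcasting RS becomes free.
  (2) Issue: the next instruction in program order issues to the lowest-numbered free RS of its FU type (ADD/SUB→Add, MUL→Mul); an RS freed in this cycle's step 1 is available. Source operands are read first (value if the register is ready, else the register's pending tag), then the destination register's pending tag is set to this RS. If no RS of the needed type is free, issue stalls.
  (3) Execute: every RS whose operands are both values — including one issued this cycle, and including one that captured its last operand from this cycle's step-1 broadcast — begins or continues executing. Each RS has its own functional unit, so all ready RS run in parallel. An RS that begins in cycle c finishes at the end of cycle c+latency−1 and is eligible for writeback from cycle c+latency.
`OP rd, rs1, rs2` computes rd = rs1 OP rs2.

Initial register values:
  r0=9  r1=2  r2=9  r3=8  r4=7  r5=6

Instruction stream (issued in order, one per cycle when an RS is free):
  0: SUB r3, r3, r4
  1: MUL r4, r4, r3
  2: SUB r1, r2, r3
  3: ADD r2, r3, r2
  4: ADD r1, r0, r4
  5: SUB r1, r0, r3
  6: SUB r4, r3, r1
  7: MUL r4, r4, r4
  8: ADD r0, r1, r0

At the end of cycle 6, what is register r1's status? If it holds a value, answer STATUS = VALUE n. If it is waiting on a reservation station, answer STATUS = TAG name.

  c1: issue SUB r3<-Add1  regs: r0:9,r1:2,r2:9,r3:Add1,r4:7,r5:6
  c2: issue MUL r4<-Mul1  regs: r0:9,r1:2,r2:9,r3:Add1,r4:Mul1,r5:6
  c3: issue SUB r1<-Add2  regs: r0:9,r1:Add2,r2:9,r3:Add1,r4:Mul1,r5:6
  c4: CDB Add1=1; issue ADD r2<-Add1  regs: r0:9,r1:Add2,r2:Add1,r3:1,r4:Mul1,r5:6
  c5: issue ADD r1<-Add3  regs: r0:9,r1:Add3,r2:Add1,r3:1,r4:Mul1,r5:6
  c6: stall  regs: r0:9,r1:Add3,r2:Add1,r3:1,r4:Mul1,r5:6

STATUS = TAG Add3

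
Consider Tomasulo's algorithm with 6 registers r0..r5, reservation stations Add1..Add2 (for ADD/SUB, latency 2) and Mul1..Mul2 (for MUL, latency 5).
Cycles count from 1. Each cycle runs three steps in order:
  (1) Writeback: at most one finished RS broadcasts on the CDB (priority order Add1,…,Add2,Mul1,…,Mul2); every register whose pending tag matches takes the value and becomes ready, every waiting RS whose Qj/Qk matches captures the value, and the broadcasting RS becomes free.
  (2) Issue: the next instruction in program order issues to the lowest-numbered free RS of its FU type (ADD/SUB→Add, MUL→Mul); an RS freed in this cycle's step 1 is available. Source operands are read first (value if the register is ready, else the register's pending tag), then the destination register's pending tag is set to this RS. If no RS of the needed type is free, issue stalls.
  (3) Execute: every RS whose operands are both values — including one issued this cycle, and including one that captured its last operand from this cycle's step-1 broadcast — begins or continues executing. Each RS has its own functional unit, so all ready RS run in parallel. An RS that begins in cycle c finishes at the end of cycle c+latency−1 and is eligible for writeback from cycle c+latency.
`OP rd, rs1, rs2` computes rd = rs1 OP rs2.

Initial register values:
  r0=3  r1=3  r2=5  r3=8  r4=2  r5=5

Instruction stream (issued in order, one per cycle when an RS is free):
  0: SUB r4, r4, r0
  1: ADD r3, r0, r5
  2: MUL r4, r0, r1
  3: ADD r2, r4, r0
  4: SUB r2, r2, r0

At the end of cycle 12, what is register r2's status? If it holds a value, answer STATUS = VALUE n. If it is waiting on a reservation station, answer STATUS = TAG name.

STATUS = VALUE 9

cycle 1: issue SUB r4<-Add1 // r0:3,r1:3,r2:5,r3:8,r4:Add1,r5:5
cycle 2: issue ADD r3<-Add2 // r0:3,r1:3,r2:5,r3:Add2,r4:Add1,r5:5
cycle 3: CDB Add1=-1; issue MUL r4<-Mul1 // r0:3,r1:3,r2:5,r3:Add2,r4:Mul1,r5:5
cycle 4: CDB Add2=8; issue ADD r2<-Add1 // r0:3,r1:3,r2:Add1,r3:8,r4:Mul1,r5:5
cycle 5: issue SUB r2<-Add2 // r0:3,r1:3,r2:Add2,r3:8,r4:Mul1,r5:5
cycle 6: - // r0:3,r1:3,r2:Add2,r3:8,r4:Mul1,r5:5
cycle 7: - // r0:3,r1:3,r2:Add2,r3:8,r4:Mul1,r5:5
cycle 8: CDB Mul1=9 // r0:3,r1:3,r2:Add2,r3:8,r4:9,r5:5
cycle 9: - // r0:3,r1:3,r2:Add2,r3:8,r4:9,r5:5
cycle 10: CDB Add1=12 // r0:3,r1:3,r2:Add2,r3:8,r4:9,r5:5
cycle 11: - // r0:3,r1:3,r2:Add2,r3:8,r4:9,r5:5
cycle 12: CDB Add2=9 // r0:3,r1:3,r2:9,r3:8,r4:9,r5:5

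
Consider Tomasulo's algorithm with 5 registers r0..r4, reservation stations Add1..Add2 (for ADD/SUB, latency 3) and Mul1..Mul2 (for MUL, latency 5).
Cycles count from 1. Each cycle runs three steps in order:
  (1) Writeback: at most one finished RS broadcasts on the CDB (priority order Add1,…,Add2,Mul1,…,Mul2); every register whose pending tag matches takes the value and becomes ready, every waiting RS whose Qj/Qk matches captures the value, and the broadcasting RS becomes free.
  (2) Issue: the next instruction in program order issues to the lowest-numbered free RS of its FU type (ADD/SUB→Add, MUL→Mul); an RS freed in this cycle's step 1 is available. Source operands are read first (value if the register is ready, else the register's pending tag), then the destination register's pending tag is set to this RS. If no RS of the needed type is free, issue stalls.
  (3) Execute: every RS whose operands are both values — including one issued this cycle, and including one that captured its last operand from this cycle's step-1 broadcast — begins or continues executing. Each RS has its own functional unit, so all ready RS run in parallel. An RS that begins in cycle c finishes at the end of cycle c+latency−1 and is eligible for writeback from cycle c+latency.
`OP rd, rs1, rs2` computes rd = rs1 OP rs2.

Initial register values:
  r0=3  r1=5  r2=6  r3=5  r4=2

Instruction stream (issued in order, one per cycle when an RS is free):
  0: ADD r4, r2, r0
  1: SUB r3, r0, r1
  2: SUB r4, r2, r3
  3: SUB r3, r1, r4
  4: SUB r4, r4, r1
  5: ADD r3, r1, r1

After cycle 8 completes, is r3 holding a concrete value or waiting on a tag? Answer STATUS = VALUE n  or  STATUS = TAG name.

cycle 1: issue ADD r4<-Add1 // r0:3,r1:5,r2:6,r3:5,r4:Add1
cycle 2: issue SUB r3<-Add2 // r0:3,r1:5,r2:6,r3:Add2,r4:Add1
cycle 3: stall // r0:3,r1:5,r2:6,r3:Add2,r4:Add1
cycle 4: CDB Add1=9; issue SUB r4<-Add1 // r0:3,r1:5,r2:6,r3:Add2,r4:Add1
cycle 5: CDB Add2=-2; issue SUB r3<-Add2 // r0:3,r1:5,r2:6,r3:Add2,r4:Add1
cycle 6: stall // r0:3,r1:5,r2:6,r3:Add2,r4:Add1
cycle 7: stall // r0:3,r1:5,r2:6,r3:Add2,r4:Add1
cycle 8: CDB Add1=8; issue SUB r4<-Add1 // r0:3,r1:5,r2:6,r3:Add2,r4:Add1

STATUS = TAG Add2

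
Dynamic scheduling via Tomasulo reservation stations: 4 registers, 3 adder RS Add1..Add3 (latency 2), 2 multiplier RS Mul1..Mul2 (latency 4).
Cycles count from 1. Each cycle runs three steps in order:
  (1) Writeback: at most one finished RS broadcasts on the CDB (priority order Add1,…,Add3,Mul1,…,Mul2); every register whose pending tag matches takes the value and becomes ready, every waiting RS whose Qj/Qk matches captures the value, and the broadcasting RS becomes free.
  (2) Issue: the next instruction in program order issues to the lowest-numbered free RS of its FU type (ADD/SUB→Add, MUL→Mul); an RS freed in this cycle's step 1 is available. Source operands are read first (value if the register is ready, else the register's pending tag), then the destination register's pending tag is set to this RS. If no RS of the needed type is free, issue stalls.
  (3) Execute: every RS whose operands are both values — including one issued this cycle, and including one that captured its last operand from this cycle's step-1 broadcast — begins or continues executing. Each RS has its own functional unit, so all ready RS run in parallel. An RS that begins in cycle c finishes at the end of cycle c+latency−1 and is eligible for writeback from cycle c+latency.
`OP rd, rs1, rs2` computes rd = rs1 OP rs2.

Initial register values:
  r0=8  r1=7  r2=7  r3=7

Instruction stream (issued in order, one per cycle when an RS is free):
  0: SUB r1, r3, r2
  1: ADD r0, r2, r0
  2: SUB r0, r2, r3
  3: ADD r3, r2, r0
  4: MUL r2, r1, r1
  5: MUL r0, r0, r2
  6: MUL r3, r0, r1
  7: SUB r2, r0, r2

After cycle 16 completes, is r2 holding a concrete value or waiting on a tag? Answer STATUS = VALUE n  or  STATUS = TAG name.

c1: issue SUB r1<-Add1 | r0:8,r1:Add1,r2:7,r3:7
c2: issue ADD r0<-Add2 | r0:Add2,r1:Add1,r2:7,r3:7
c3: CDB Add1=0; issue SUB r0<-Add1 | r0:Add1,r1:0,r2:7,r3:7
c4: CDB Add2=15; issue ADD r3<-Add2 | r0:Add1,r1:0,r2:7,r3:Add2
c5: CDB Add1=0; issue MUL r2<-Mul1 | r0:0,r1:0,r2:Mul1,r3:Add2
c6: issue MUL r0<-Mul2 | r0:Mul2,r1:0,r2:Mul1,r3:Add2
c7: CDB Add2=7; stall | r0:Mul2,r1:0,r2:Mul1,r3:7
c8: stall | r0:Mul2,r1:0,r2:Mul1,r3:7
c9: CDB Mul1=0; issue MUL r3<-Mul1 | r0:Mul2,r1:0,r2:0,r3:Mul1
c10: issue SUB r2<-Add1 | r0:Mul2,r1:0,r2:Add1,r3:Mul1
c11: - | r0:Mul2,r1:0,r2:Add1,r3:Mul1
c12: - | r0:Mul2,r1:0,r2:Add1,r3:Mul1
c13: CDB Mul2=0 | r0:0,r1:0,r2:Add1,r3:Mul1
c14: - | r0:0,r1:0,r2:Add1,r3:Mul1
c15: CDB Add1=0 | r0:0,r1:0,r2:0,r3:Mul1
c16: - | r0:0,r1:0,r2:0,r3:Mul1

STATUS = VALUE 0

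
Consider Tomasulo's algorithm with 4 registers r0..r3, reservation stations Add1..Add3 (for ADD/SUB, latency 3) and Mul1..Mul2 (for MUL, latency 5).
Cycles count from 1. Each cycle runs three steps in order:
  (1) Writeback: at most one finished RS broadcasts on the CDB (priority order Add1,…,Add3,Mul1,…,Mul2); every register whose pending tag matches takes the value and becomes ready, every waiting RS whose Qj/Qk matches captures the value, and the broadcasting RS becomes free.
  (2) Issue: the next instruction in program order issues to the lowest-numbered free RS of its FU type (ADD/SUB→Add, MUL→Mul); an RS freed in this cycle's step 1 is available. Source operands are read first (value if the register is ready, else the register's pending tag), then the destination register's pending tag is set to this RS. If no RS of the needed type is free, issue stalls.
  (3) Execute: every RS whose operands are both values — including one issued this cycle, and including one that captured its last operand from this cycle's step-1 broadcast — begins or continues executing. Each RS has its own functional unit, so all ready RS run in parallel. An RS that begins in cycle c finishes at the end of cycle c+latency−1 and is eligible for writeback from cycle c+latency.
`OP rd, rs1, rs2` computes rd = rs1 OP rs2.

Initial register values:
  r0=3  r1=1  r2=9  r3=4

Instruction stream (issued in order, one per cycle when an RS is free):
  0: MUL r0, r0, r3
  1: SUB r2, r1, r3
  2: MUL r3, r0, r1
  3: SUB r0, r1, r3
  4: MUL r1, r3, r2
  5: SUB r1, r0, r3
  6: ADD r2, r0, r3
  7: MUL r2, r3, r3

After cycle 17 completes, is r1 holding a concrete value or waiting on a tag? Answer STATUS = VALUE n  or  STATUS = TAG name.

STATUS = VALUE -23

cycle 1: issue MUL r0<-Mul1 // r0:Mul1,r1:1,r2:9,r3:4
cycle 2: issue SUB r2<-Add1 // r0:Mul1,r1:1,r2:Add1,r3:4
cycle 3: issue MUL r3<-Mul2 // r0:Mul1,r1:1,r2:Add1,r3:Mul2
cycle 4: issue SUB r0<-Add2 // r0:Add2,r1:1,r2:Add1,r3:Mul2
cycle 5: CDB Add1=-3; stall // r0:Add2,r1:1,r2:-3,r3:Mul2
cycle 6: CDB Mul1=12; issue MUL r1<-Mul1 // r0:Add2,r1:Mul1,r2:-3,r3:Mul2
cycle 7: issue SUB r1<-Add1 // r0:Add2,r1:Add1,r2:-3,r3:Mul2
cycle 8: issue ADD r2<-Add3 // r0:Add2,r1:Add1,r2:Add3,r3:Mul2
cycle 9: stall // r0:Add2,r1:Add1,r2:Add3,r3:Mul2
cycle 10: stall // r0:Add2,r1:Add1,r2:Add3,r3:Mul2
cycle 11: CDB Mul2=12; issue MUL r2<-Mul2 // r0:Add2,r1:Add1,r2:Mul2,r3:12
cycle 12: - // r0:Add2,r1:Add1,r2:Mul2,r3:12
cycle 13: - // r0:Add2,r1:Add1,r2:Mul2,r3:12
cycle 14: CDB Add2=-11 // r0:-11,r1:Add1,r2:Mul2,r3:12
cycle 15: - // r0:-11,r1:Add1,r2:Mul2,r3:12
cycle 16: CDB Mul1=-36 // r0:-11,r1:Add1,r2:Mul2,r3:12
cycle 17: CDB Add1=-23 // r0:-11,r1:-23,r2:Mul2,r3:12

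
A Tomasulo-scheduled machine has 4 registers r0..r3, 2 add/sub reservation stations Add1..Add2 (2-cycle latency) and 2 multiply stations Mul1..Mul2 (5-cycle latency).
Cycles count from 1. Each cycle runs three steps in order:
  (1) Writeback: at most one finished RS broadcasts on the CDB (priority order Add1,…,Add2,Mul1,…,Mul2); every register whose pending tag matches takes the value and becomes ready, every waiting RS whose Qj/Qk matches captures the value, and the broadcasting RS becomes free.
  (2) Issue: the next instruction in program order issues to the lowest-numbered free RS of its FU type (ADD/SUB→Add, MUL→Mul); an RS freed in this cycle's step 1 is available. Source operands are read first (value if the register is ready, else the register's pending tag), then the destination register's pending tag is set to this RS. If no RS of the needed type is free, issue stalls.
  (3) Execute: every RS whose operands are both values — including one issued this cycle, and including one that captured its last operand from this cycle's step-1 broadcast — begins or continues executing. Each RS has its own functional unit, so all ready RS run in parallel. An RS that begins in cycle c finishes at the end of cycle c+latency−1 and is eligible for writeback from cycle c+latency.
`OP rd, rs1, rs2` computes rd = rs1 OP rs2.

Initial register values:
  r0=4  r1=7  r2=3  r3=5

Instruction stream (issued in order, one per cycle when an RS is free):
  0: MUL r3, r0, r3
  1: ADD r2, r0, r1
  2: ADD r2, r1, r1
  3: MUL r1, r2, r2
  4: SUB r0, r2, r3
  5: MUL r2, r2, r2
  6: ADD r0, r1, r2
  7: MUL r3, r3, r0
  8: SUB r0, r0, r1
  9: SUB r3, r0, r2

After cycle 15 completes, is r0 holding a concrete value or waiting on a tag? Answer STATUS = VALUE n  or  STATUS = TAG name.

STATUS = VALUE 196

  c1: issue MUL r3<-Mul1  regs: r0:4,r1:7,r2:3,r3:Mul1
  c2: issue ADD r2<-Add1  regs: r0:4,r1:7,r2:Add1,r3:Mul1
  c3: issue ADD r2<-Add2  regs: r0:4,r1:7,r2:Add2,r3:Mul1
  c4: CDB Add1=11; issue MUL r1<-Mul2  regs: r0:4,r1:Mul2,r2:Add2,r3:Mul1
  c5: CDB Add2=14; issue SUB r0<-Add1  regs: r0:Add1,r1:Mul2,r2:14,r3:Mul1
  c6: CDB Mul1=20; issue MUL r2<-Mul1  regs: r0:Add1,r1:Mul2,r2:Mul1,r3:20
  c7: issue ADD r0<-Add2  regs: r0:Add2,r1:Mul2,r2:Mul1,r3:20
  c8: CDB Add1=-6; stall  regs: r0:Add2,r1:Mul2,r2:Mul1,r3:20
  c9: stall  regs: r0:Add2,r1:Mul2,r2:Mul1,r3:20
  c10: CDB Mul2=196; issue MUL r3<-Mul2  regs: r0:Add2,r1:196,r2:Mul1,r3:Mul2
  c11: CDB Mul1=196; issue SUB r0<-Add1  regs: r0:Add1,r1:196,r2:196,r3:Mul2
  c12: stall  regs: r0:Add1,r1:196,r2:196,r3:Mul2
  c13: CDB Add2=392; issue SUB r3<-Add2  regs: r0:Add1,r1:196,r2:196,r3:Add2
  c14: -  regs: r0:Add1,r1:196,r2:196,r3:Add2
  c15: CDB Add1=196  regs: r0:196,r1:196,r2:196,r3:Add2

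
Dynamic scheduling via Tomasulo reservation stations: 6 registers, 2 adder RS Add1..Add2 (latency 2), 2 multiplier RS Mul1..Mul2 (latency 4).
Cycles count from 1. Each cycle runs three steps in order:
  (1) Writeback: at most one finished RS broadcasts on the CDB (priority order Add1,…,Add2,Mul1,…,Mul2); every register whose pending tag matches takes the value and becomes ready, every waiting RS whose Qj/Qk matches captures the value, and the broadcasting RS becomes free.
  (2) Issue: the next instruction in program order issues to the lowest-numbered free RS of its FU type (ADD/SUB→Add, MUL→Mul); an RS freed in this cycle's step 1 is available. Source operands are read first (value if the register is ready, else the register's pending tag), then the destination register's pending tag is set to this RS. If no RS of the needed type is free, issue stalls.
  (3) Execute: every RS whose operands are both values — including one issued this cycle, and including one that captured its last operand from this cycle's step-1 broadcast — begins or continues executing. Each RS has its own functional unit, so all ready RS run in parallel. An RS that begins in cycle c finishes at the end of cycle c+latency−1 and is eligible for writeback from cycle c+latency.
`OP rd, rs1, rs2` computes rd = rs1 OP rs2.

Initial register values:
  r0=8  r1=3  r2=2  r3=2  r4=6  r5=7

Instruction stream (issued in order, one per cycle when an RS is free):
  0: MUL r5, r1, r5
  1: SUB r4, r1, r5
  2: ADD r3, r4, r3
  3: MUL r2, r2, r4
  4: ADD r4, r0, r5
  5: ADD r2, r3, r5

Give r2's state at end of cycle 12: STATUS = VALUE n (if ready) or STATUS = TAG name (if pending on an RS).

STATUS = VALUE 5

  c1: issue MUL r5<-Mul1  regs: r0:8,r1:3,r2:2,r3:2,r4:6,r5:Mul1
  c2: issue SUB r4<-Add1  regs: r0:8,r1:3,r2:2,r3:2,r4:Add1,r5:Mul1
  c3: issue ADD r3<-Add2  regs: r0:8,r1:3,r2:2,r3:Add2,r4:Add1,r5:Mul1
  c4: issue MUL r2<-Mul2  regs: r0:8,r1:3,r2:Mul2,r3:Add2,r4:Add1,r5:Mul1
  c5: CDB Mul1=21; stall  regs: r0:8,r1:3,r2:Mul2,r3:Add2,r4:Add1,r5:21
  c6: stall  regs: r0:8,r1:3,r2:Mul2,r3:Add2,r4:Add1,r5:21
  c7: CDB Add1=-18; issue ADD r4<-Add1  regs: r0:8,r1:3,r2:Mul2,r3:Add2,r4:Add1,r5:21
  c8: stall  regs: r0:8,r1:3,r2:Mul2,r3:Add2,r4:Add1,r5:21
  c9: CDB Add1=29; issue ADD r2<-Add1  regs: r0:8,r1:3,r2:Add1,r3:Add2,r4:29,r5:21
  c10: CDB Add2=-16  regs: r0:8,r1:3,r2:Add1,r3:-16,r4:29,r5:21
  c11: CDB Mul2=-36  regs: r0:8,r1:3,r2:Add1,r3:-16,r4:29,r5:21
  c12: CDB Add1=5  regs: r0:8,r1:3,r2:5,r3:-16,r4:29,r5:21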